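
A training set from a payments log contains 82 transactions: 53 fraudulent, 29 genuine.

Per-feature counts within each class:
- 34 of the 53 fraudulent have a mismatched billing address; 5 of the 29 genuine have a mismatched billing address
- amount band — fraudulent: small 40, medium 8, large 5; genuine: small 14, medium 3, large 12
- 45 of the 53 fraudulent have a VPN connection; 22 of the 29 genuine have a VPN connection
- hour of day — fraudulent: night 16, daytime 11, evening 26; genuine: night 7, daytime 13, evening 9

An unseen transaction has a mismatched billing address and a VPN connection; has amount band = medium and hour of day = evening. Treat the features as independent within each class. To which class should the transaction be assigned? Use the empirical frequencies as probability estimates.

fraudulent: (53/82) × (34/53) × (8/53) × (45/53) × (26/53) ≈ 0.0260683
genuine: (29/82) × (5/29) × (3/29) × (22/29) × (9/29) ≈ 0.00148508
Highest score → fraudulent.

fraudulent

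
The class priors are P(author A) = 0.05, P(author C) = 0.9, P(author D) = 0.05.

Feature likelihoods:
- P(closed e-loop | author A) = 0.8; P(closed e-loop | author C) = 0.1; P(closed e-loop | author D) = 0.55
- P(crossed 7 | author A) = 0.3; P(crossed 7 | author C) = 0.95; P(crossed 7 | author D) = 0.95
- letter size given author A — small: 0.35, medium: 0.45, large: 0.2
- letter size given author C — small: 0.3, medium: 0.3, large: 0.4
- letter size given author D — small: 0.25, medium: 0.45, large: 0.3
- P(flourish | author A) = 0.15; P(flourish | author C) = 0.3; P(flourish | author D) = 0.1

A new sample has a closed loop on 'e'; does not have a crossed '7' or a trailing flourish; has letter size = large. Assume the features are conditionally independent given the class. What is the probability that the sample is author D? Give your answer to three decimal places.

0.058

author A: 0.05 × 0.8 × (1−0.3) × 0.2 × (1−0.15) = 0.00476
author C: 0.9 × 0.1 × (1−0.95) × 0.4 × (1−0.3) = 0.00126
author D: 0.05 × 0.55 × (1−0.95) × 0.3 × (1−0.1) = 0.00037125
P(author D | x) = 0.00037125 / 0.00639125 ≈ 0.058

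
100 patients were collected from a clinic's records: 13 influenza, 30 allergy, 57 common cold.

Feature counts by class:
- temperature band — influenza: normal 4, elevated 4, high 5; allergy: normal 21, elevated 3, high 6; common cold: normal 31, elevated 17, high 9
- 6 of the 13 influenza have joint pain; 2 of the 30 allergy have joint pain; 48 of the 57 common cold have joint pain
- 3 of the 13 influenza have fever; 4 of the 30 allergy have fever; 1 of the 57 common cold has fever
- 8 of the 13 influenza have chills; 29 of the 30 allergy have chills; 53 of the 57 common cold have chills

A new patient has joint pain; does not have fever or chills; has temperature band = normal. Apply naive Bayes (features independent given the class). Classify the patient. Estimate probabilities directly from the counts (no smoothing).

influenza: (13/100) × (4/13) × (6/13) × (10/13) × (5/13) ≈ 0.00546199
allergy: (30/100) × (21/30) × (2/30) × (26/30) × (1/30) ≈ 0.000404444
common cold: (57/100) × (31/57) × (48/57) × (56/57) × (4/57) ≈ 0.0179981
Highest score → common cold.

common cold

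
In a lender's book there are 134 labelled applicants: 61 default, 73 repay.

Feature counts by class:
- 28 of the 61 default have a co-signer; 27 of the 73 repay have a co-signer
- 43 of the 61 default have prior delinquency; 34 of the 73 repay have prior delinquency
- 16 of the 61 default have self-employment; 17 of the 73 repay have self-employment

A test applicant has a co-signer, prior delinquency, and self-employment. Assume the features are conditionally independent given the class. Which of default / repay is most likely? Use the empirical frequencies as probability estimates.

default: (61/134) × (28/61) × (43/61) × (16/61) ≈ 0.0386351
repay: (73/134) × (27/73) × (34/73) × (17/73) ≈ 0.0218545
Highest score → default.

default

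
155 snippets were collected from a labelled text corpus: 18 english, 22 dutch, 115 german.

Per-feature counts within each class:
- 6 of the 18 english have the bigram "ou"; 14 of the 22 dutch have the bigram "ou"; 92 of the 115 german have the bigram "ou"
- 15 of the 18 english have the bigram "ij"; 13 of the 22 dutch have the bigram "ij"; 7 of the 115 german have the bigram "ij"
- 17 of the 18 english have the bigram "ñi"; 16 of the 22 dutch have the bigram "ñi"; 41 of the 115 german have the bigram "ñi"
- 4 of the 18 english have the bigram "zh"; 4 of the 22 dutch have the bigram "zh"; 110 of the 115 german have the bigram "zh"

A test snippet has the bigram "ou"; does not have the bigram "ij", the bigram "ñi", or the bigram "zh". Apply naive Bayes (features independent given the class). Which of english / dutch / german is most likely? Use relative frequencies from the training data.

german

english: (18/155) × (6/18) × (3/18) × (1/18) × (14/18) ≈ 0.000278773
dutch: (22/155) × (14/22) × (9/22) × (6/22) × (18/22) ≈ 0.00824507
german: (115/155) × (92/115) × (108/115) × (74/115) × (5/115) ≈ 0.0155951
Highest score → german.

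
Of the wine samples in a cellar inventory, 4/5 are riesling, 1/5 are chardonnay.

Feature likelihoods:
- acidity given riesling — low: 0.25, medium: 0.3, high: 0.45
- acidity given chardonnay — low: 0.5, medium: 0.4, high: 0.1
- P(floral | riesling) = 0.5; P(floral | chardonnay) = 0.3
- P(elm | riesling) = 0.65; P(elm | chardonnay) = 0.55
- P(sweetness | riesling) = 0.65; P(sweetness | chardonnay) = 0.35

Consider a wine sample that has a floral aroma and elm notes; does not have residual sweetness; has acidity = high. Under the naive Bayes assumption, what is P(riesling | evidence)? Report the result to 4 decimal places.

0.9502

riesling: 0.8 × 0.45 × 0.5 × 0.65 × (1−0.65) = 0.04095
chardonnay: 0.2 × 0.1 × 0.3 × 0.55 × (1−0.35) = 0.002145
P(riesling | x) = 0.04095 / 0.043095 ≈ 0.9502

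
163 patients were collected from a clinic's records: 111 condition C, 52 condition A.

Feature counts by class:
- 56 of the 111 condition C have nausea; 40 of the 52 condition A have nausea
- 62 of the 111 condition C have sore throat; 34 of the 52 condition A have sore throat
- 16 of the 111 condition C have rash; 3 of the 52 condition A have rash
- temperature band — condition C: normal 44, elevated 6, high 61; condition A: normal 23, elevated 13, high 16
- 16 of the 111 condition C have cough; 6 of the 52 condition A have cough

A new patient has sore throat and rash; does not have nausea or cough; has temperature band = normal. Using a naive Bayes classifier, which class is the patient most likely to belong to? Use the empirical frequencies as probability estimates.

condition C: (111/163) × (55/111) × (62/111) × (16/111) × (44/111) × (95/111) ≈ 0.00921661
condition A: (52/163) × (12/52) × (34/52) × (3/52) × (23/52) × (46/52) ≈ 0.00108659
Highest score → condition C.

condition C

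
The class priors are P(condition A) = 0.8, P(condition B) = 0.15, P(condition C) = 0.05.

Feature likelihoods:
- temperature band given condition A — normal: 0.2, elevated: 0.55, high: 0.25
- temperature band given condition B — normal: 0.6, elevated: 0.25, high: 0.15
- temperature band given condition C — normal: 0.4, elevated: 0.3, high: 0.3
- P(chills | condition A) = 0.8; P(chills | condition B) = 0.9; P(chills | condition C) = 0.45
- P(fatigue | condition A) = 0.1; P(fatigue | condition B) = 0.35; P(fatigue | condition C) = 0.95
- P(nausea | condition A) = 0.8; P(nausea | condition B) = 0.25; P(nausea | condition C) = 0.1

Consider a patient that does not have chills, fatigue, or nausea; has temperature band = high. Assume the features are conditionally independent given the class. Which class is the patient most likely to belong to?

condition A: 0.8 × 0.25 × (1−0.8) × (1−0.1) × (1−0.8) = 0.0072
condition B: 0.15 × 0.15 × (1−0.9) × (1−0.35) × (1−0.25) = 0.001096875
condition C: 0.05 × 0.3 × (1−0.45) × (1−0.95) × (1−0.1) = 0.00037125
Highest score → condition A.

condition A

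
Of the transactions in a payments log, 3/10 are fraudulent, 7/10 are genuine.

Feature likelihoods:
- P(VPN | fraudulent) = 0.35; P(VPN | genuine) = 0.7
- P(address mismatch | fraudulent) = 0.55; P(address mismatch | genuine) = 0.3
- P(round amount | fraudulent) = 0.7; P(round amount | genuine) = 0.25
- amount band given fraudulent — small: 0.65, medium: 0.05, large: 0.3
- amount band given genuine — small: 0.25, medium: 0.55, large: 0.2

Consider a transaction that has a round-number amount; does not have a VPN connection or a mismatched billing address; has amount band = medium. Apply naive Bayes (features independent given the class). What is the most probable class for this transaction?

fraudulent: 0.3 × (1−0.35) × (1−0.55) × 0.7 × 0.05 = 0.00307125
genuine: 0.7 × (1−0.7) × (1−0.3) × 0.25 × 0.55 = 0.0202125
Highest score → genuine.

genuine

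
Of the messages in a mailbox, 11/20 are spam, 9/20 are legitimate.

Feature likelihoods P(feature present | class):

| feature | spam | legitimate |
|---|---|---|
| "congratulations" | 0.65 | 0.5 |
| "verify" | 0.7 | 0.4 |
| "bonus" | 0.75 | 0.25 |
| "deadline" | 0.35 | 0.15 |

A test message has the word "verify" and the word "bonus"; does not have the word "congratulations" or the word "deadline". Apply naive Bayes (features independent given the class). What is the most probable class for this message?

spam: 0.55 × (1−0.65) × 0.7 × 0.75 × (1−0.35) = 0.065690625
legitimate: 0.45 × (1−0.5) × 0.4 × 0.25 × (1−0.15) = 0.019125
Highest score → spam.

spam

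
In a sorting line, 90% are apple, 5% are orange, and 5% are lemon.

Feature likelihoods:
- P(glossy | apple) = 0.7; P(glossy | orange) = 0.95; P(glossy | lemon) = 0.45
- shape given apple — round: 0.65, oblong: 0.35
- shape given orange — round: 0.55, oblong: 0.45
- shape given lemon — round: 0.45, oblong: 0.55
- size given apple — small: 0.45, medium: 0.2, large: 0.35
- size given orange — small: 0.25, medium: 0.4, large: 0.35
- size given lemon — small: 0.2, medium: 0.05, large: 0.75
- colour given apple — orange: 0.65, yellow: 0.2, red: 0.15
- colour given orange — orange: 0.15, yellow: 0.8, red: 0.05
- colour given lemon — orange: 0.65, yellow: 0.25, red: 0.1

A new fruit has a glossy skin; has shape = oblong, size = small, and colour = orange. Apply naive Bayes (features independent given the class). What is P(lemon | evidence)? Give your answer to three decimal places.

apple: 0.9 × 0.7 × 0.35 × 0.45 × 0.65 = 0.06449625
orange: 0.05 × 0.95 × 0.45 × 0.25 × 0.15 = 0.0008015625
lemon: 0.05 × 0.45 × 0.55 × 0.2 × 0.65 = 0.00160875
P(lemon | x) = 0.00160875 / 0.0669065625 ≈ 0.024

0.024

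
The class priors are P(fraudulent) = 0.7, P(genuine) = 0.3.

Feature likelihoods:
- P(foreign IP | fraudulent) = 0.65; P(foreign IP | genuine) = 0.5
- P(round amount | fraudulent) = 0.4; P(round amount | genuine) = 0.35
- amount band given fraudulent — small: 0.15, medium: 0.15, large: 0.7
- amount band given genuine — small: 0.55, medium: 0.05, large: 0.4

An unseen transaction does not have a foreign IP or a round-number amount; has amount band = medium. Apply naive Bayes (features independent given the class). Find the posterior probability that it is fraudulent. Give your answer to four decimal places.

0.8189

fraudulent: 0.7 × (1−0.65) × (1−0.4) × 0.15 = 0.02205
genuine: 0.3 × (1−0.5) × (1−0.35) × 0.05 = 0.004875
P(fraudulent | x) = 0.02205 / 0.026925 ≈ 0.8189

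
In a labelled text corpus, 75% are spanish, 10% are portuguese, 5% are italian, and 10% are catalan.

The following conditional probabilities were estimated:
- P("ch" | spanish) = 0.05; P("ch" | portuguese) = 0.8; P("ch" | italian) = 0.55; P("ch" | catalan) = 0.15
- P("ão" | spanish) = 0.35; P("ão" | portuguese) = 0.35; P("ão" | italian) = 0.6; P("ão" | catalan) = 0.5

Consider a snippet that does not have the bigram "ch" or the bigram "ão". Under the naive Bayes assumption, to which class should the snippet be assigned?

spanish: 0.75 × (1−0.05) × (1−0.35) = 0.463125
portuguese: 0.1 × (1−0.8) × (1−0.35) = 0.013
italian: 0.05 × (1−0.55) × (1−0.6) = 0.009
catalan: 0.1 × (1−0.15) × (1−0.5) = 0.0425
Highest score → spanish.

spanish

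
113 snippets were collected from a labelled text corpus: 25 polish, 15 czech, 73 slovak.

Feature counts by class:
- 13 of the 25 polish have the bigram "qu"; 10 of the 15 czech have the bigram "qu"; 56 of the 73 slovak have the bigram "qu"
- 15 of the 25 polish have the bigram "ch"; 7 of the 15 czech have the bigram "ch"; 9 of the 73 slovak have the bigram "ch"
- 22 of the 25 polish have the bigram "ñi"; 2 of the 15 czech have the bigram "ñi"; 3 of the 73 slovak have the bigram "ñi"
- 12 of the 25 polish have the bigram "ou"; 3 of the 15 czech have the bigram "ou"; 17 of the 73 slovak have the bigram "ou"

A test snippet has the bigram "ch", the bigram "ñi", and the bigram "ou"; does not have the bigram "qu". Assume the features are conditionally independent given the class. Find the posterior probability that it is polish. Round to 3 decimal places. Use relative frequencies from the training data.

polish: (25/113) × (12/25) × (15/25) × (22/25) × (12/25) ≈ 0.026914
czech: (15/113) × (5/15) × (7/15) × (2/15) × (3/15) ≈ 0.000550639
slovak: (73/113) × (17/73) × (9/73) × (3/73) × (17/73) ≈ 0.000177507
P(polish | x) = 0.026914 / 0.027642146 ≈ 0.974

0.974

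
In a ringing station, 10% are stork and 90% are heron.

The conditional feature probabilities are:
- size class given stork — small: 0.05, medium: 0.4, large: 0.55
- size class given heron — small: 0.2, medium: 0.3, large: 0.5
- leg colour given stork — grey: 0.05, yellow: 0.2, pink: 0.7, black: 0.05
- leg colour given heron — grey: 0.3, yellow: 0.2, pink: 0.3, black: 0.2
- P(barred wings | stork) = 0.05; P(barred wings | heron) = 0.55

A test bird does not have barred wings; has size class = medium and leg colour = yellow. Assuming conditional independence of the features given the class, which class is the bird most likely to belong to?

heron

stork: 0.1 × 0.4 × 0.2 × (1−0.05) = 0.0076
heron: 0.9 × 0.3 × 0.2 × (1−0.55) = 0.0243
Highest score → heron.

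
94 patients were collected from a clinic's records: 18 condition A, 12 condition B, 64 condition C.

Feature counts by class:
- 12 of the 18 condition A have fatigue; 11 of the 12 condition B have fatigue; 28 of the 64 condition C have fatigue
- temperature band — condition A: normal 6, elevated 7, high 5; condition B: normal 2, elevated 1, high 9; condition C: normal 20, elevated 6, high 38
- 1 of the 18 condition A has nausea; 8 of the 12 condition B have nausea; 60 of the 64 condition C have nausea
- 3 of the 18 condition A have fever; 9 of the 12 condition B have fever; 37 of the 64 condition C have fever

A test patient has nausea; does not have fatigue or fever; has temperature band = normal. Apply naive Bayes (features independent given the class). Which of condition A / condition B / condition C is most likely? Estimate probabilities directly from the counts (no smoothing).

condition C

condition A: (18/94) × (6/18) × (6/18) × (1/18) × (15/18) ≈ 0.000985028
condition B: (12/94) × (1/12) × (2/12) × (8/12) × (3/12) ≈ 0.000295508
condition C: (64/94) × (36/64) × (20/64) × (60/64) × (27/64) ≈ 0.0473347
Highest score → condition C.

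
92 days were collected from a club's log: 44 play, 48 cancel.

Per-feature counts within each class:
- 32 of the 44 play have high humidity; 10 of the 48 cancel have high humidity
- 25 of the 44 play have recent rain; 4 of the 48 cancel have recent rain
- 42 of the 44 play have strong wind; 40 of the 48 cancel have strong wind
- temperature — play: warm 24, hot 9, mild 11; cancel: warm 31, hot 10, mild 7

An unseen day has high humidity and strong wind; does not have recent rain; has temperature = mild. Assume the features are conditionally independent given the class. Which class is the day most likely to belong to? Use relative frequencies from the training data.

play: (44/92) × (32/44) × (19/44) × (42/44) × (11/44) ≈ 0.0358426
cancel: (48/92) × (10/48) × (44/48) × (40/48) × (7/48) ≈ 0.0121087
Highest score → play.

play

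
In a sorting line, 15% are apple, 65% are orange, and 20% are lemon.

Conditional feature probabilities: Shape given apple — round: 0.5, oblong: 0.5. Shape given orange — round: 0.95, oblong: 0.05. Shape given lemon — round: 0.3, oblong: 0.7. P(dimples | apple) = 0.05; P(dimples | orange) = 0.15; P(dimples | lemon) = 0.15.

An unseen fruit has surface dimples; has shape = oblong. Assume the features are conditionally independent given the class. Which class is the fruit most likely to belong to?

apple: 0.15 × 0.5 × 0.05 = 0.00375
orange: 0.65 × 0.05 × 0.15 = 0.004875
lemon: 0.2 × 0.7 × 0.15 = 0.021
Highest score → lemon.

lemon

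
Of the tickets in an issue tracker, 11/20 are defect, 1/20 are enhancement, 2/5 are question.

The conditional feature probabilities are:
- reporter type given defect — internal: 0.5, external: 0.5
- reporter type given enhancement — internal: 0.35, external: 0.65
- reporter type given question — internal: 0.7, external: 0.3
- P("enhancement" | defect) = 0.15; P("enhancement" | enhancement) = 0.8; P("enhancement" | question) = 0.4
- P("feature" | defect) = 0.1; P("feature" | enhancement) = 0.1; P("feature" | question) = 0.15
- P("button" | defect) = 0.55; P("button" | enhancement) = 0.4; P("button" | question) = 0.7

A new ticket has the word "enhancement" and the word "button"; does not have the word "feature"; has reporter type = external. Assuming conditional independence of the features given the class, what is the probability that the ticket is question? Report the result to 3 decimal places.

defect: 0.55 × 0.5 × 0.15 × (1−0.1) × 0.55 = 0.02041875
enhancement: 0.05 × 0.65 × 0.8 × (1−0.1) × 0.4 = 0.00936
question: 0.4 × 0.3 × 0.4 × (1−0.15) × 0.7 = 0.02856
P(question | x) = 0.02856 / 0.05833875 ≈ 0.490

0.490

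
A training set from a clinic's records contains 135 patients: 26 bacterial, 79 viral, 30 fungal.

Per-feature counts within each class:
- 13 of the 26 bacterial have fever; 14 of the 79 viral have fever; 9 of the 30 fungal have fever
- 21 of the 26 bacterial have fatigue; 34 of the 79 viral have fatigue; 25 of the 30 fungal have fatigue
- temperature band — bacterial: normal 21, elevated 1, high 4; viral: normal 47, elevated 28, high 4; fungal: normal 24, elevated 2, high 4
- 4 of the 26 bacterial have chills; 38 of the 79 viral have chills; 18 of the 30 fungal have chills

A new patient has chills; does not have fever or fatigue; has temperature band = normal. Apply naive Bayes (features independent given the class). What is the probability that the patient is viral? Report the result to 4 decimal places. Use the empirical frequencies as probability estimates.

bacterial: (26/135) × (13/26) × (5/26) × (21/26) × (4/26) ≈ 0.00230112
viral: (79/135) × (65/79) × (45/79) × (47/79) × (38/79) ≈ 0.078486
fungal: (30/135) × (21/30) × (5/30) × (24/30) × (18/30) ≈ 0.0124444
P(viral | x) = 0.078486 / 0.09323152 ≈ 0.8418

0.8418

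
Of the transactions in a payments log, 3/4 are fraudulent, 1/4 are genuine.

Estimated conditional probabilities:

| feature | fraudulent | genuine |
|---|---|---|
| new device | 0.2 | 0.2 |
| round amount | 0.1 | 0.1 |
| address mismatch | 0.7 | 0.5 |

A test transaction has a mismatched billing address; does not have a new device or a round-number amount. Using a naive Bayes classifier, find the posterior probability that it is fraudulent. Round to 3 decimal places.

fraudulent: 0.75 × (1−0.2) × (1−0.1) × 0.7 = 0.378
genuine: 0.25 × (1−0.2) × (1−0.1) × 0.5 = 0.09
P(fraudulent | x) = 0.378 / 0.468 ≈ 0.808

0.808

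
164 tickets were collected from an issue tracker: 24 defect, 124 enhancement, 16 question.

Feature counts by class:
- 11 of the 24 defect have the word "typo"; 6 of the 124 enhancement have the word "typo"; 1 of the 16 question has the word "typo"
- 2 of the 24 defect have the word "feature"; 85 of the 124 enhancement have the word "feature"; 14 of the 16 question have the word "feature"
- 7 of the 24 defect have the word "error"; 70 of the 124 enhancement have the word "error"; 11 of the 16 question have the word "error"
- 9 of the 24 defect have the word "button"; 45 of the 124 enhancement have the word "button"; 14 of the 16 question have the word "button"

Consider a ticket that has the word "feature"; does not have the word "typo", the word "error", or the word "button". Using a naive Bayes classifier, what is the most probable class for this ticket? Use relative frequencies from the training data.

enhancement

defect: (24/164) × (13/24) × (2/24) × (17/24) × (15/24) ≈ 0.00292439
enhancement: (124/164) × (118/124) × (85/124) × (54/124) × (79/124) ≈ 0.13684
question: (16/164) × (15/16) × (14/16) × (5/16) × (2/16) ≈ 0.00312619
Highest score → enhancement.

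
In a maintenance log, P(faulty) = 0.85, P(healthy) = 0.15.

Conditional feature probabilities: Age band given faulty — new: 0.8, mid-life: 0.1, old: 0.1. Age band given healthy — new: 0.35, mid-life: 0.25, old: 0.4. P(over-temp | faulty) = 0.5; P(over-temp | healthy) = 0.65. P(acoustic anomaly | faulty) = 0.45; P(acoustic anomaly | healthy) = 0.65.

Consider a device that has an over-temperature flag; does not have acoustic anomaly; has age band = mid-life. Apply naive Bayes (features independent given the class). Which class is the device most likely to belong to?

faulty

faulty: 0.85 × 0.1 × 0.5 × (1−0.45) = 0.023375
healthy: 0.15 × 0.25 × 0.65 × (1−0.65) = 0.00853125
Highest score → faulty.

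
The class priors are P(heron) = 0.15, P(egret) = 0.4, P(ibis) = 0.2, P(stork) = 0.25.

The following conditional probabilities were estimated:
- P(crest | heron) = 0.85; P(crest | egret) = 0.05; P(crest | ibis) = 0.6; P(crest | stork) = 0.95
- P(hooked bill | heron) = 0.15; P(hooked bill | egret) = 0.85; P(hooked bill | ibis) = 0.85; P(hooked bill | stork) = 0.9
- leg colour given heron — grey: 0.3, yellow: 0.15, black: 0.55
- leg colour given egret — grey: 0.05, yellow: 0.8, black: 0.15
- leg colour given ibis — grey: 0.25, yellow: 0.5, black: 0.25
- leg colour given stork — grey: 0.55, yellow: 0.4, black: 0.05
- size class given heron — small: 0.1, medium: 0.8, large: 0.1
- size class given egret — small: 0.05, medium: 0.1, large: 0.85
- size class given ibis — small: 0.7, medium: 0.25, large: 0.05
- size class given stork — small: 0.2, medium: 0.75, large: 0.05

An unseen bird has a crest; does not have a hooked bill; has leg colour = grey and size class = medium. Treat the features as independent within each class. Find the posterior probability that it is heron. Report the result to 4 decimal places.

heron: 0.15 × 0.85 × (1−0.15) × 0.3 × 0.8 = 0.02601
egret: 0.4 × 0.05 × (1−0.85) × 0.05 × 0.1 = 0.000015
ibis: 0.2 × 0.6 × (1−0.85) × 0.25 × 0.25 = 0.001125
stork: 0.25 × 0.95 × (1−0.9) × 0.55 × 0.75 = 0.009796875
P(heron | x) = 0.02601 / 0.036946875 ≈ 0.7040

0.7040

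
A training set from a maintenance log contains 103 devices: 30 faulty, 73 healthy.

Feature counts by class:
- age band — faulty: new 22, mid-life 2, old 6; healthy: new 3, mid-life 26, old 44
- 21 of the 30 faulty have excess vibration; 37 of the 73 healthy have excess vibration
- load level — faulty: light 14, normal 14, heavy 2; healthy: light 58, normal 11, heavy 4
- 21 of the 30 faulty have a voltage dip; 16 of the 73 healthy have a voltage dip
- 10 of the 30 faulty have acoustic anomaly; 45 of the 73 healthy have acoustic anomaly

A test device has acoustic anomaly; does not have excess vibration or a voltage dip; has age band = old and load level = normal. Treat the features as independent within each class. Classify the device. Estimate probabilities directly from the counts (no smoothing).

faulty: (30/103) × (6/30) × (9/30) × (14/30) × (9/30) × (10/30) ≈ 0.000815534
healthy: (73/103) × (44/73) × (36/73) × (11/73) × (57/73) × (45/73) ≈ 0.0152794
Highest score → healthy.

healthy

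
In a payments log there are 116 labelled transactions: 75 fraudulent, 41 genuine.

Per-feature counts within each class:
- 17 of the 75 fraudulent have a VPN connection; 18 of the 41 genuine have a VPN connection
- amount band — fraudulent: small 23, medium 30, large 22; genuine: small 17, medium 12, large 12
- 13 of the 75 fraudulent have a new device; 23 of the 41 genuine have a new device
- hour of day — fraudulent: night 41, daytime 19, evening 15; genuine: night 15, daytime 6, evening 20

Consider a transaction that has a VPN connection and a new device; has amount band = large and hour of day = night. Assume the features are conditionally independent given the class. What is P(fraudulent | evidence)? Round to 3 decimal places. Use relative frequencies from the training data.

0.304

fraudulent: (75/116) × (17/75) × (22/75) × (13/75) × (41/75) ≈ 0.0040734
genuine: (41/116) × (18/41) × (12/41) × (23/41) × (15/41) ≈ 0.00932102
P(fraudulent | x) = 0.0040734 / 0.01339442 ≈ 0.304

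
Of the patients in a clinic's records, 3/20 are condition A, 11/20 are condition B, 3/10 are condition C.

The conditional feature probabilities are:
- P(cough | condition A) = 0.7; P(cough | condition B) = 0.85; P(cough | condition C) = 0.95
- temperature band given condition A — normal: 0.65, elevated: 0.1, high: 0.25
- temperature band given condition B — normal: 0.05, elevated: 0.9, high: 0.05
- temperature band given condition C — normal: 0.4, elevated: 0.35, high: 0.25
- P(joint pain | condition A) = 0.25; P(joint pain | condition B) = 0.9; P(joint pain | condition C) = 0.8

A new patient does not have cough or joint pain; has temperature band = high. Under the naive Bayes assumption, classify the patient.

condition A

condition A: 0.15 × (1−0.7) × 0.25 × (1−0.25) = 0.0084375
condition B: 0.55 × (1−0.85) × 0.05 × (1−0.9) = 0.0004125
condition C: 0.3 × (1−0.95) × 0.25 × (1−0.8) = 0.00075
Highest score → condition A.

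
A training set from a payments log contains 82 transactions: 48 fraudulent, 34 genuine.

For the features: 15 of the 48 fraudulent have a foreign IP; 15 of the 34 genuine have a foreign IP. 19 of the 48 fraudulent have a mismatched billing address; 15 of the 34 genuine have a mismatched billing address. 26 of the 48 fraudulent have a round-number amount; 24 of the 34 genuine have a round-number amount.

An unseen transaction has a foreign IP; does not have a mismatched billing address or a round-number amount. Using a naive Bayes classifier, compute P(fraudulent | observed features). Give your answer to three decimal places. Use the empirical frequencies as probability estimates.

fraudulent: (48/82) × (15/48) × (29/48) × (22/48) ≈ 0.0506542
genuine: (34/82) × (15/34) × (19/34) × (10/34) ≈ 0.0300658
P(fraudulent | x) = 0.0506542 / 0.08072 ≈ 0.628

0.628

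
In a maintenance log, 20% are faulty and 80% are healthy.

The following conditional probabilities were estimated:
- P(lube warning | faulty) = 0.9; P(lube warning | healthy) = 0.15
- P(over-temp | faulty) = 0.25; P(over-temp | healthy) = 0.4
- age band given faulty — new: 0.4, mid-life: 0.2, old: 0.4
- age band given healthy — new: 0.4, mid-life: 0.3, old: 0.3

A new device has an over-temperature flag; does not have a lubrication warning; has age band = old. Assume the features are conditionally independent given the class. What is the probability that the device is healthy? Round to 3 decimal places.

0.976

faulty: 0.2 × (1−0.9) × 0.25 × 0.4 = 0.002
healthy: 0.8 × (1−0.15) × 0.4 × 0.3 = 0.0816
P(healthy | x) = 0.0816 / 0.0836 ≈ 0.976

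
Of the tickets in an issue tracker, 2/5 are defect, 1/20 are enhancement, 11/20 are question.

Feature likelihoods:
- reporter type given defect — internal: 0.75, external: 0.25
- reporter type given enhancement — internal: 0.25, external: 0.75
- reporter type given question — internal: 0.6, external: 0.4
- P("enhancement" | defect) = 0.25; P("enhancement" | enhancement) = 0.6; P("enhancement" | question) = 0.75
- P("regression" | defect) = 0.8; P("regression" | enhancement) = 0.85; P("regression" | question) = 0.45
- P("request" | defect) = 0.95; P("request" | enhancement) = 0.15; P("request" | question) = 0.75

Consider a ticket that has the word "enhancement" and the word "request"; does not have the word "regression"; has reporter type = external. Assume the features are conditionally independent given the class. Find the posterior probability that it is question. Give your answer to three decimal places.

0.928

defect: 0.4 × 0.25 × 0.25 × (1−0.8) × 0.95 = 0.00475
enhancement: 0.05 × 0.75 × 0.6 × (1−0.85) × 0.15 = 0.00050625
question: 0.55 × 0.4 × 0.75 × (1−0.45) × 0.75 = 0.0680625
P(question | x) = 0.0680625 / 0.07331875 ≈ 0.928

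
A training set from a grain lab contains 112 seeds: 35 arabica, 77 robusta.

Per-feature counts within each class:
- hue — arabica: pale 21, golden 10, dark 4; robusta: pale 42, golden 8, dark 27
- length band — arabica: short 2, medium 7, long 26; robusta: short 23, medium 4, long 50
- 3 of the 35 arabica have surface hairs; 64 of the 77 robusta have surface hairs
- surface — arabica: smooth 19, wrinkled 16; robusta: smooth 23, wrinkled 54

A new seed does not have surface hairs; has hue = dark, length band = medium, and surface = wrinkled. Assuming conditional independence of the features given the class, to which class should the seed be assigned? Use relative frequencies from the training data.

arabica: (35/112) × (4/35) × (7/35) × (32/35) × (16/35) ≈ 0.00298542
robusta: (77/112) × (27/77) × (4/77) × (13/77) × (54/77) ≈ 0.00148276
Highest score → arabica.

arabica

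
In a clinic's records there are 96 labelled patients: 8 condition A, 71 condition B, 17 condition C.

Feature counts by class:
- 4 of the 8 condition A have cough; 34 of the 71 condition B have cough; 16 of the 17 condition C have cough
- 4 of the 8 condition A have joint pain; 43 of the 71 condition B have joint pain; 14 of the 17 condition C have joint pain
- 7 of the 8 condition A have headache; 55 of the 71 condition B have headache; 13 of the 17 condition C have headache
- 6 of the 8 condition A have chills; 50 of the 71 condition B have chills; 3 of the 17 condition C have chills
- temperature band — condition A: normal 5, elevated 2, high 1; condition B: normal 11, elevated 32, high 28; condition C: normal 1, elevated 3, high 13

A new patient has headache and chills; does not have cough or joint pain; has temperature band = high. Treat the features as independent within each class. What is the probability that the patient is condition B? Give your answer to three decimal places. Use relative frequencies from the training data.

condition A: (8/96) × (4/8) × (4/8) × (7/8) × (6/8) × (1/8) = 0.001708984375
condition B: (71/96) × (37/71) × (28/71) × (55/71) × (50/71) × (28/71) ≈ 0.0326999
condition C: (17/96) × (1/17) × (3/17) × (13/17) × (3/17) × (13/17) ≈ 0.000189698
P(condition B | x) = 0.0326999 / 0.034598582375 ≈ 0.945

0.945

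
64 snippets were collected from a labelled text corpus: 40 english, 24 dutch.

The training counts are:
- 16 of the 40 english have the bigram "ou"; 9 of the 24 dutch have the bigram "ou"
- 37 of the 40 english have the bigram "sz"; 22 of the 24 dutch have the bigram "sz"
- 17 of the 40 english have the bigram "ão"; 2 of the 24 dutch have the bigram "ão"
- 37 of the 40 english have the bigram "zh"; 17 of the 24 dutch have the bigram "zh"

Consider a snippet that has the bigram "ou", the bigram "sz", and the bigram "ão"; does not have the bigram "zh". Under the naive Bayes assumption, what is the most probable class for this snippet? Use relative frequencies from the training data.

english: (40/64) × (16/40) × (37/40) × (17/40) × (3/40) = 0.00737109375
dutch: (24/64) × (9/24) × (22/24) × (2/24) × (7/24) ≈ 0.00313314
Highest score → english.

english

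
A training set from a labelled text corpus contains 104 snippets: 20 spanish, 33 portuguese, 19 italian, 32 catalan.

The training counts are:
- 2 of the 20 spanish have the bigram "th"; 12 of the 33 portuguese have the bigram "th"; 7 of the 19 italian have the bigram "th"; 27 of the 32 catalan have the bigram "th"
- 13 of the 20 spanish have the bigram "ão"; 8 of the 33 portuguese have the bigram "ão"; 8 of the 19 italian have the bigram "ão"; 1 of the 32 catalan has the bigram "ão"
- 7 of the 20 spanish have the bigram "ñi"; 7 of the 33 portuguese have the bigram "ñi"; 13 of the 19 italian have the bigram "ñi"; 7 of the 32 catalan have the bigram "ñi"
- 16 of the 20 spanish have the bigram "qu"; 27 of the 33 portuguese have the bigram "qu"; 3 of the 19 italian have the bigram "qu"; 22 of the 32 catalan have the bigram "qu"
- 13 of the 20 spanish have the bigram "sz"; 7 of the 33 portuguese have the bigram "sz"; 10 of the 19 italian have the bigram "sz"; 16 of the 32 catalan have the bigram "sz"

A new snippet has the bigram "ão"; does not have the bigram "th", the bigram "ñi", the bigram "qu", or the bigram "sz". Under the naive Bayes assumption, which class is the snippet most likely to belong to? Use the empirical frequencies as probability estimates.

italian

spanish: (20/104) × (18/20) × (13/20) × (13/20) × (4/20) × (7/20) = 0.00511875
portuguese: (33/104) × (21/33) × (8/33) × (26/33) × (6/33) × (26/33) ≈ 0.00552482
italian: (19/104) × (12/19) × (8/19) × (6/19) × (16/19) × (9/19) ≈ 0.0061198
catalan: (32/104) × (5/32) × (1/32) × (25/32) × (10/32) × (16/32) ≈ 0.000183399
Highest score → italian.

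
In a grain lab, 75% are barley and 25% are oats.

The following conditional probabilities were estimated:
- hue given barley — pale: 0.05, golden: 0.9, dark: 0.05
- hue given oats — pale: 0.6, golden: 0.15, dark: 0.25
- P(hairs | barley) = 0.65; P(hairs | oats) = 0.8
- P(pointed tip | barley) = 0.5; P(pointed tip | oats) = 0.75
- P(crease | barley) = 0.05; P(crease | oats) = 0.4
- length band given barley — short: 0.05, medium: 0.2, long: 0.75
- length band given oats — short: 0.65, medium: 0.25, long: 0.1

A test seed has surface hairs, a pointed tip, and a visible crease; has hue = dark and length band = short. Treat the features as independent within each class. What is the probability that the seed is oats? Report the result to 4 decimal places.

barley: 0.75 × 0.05 × 0.65 × 0.5 × 0.05 × 0.05 = 0.00003046875
oats: 0.25 × 0.25 × 0.8 × 0.75 × 0.4 × 0.65 = 0.00975
P(oats | x) = 0.00975 / 0.00978046875 ≈ 0.9969

0.9969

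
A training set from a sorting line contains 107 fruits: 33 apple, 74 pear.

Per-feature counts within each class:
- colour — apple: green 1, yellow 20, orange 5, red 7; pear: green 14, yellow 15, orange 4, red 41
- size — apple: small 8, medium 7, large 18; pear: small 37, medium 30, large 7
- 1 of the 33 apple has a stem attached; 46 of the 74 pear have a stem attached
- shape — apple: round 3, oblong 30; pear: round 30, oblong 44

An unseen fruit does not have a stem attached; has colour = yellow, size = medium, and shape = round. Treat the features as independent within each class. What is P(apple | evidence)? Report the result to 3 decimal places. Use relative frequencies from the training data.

0.286

apple: (33/107) × (20/33) × (7/33) × (32/33) × (3/33) ≈ 0.00349521
pear: (74/107) × (15/74) × (30/74) × (28/74) × (30/74) ≈ 0.00871792
P(apple | x) = 0.00349521 / 0.01221313 ≈ 0.286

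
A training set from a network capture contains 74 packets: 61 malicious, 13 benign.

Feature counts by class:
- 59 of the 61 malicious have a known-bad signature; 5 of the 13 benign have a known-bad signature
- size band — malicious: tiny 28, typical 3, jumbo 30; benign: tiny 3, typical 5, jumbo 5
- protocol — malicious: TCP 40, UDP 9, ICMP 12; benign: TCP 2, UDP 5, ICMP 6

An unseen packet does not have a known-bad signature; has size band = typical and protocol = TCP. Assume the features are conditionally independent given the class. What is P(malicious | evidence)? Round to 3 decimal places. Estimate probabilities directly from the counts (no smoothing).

0.120

malicious: (61/74) × (2/61) × (3/61) × (40/61) ≈ 0.000871605
benign: (13/74) × (8/13) × (5/13) × (2/13) ≈ 0.00639693
P(malicious | x) = 0.000871605 / 0.007268535 ≈ 0.120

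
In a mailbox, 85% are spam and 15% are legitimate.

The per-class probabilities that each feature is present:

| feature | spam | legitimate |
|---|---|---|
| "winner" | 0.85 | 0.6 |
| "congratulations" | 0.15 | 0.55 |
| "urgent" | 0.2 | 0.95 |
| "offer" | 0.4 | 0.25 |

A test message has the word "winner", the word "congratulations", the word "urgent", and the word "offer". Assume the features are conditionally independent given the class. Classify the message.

legitimate

spam: 0.85 × 0.85 × 0.15 × 0.2 × 0.4 = 0.00867
legitimate: 0.15 × 0.6 × 0.55 × 0.95 × 0.25 = 0.01175625
Highest score → legitimate.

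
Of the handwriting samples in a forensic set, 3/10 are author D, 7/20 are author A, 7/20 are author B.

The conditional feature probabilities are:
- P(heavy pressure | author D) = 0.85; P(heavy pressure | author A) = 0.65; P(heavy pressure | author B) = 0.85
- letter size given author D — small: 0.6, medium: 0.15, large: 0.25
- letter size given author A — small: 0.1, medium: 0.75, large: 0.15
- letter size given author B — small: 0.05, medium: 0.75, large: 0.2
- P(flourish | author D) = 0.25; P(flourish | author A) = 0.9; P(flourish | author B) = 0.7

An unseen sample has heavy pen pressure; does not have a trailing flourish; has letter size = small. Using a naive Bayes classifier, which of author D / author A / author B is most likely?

author D

author D: 0.3 × 0.85 × 0.6 × (1−0.25) = 0.11475
author A: 0.35 × 0.65 × 0.1 × (1−0.9) = 0.002275
author B: 0.35 × 0.85 × 0.05 × (1−0.7) = 0.0044625
Highest score → author D.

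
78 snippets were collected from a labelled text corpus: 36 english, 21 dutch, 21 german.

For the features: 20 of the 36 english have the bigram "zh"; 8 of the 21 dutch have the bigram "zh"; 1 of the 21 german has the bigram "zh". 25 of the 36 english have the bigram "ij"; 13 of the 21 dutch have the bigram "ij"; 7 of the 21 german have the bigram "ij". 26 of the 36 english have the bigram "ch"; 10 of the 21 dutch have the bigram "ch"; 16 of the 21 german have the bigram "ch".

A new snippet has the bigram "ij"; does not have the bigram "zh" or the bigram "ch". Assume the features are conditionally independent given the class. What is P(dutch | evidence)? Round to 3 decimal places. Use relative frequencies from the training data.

0.474

english: (36/78) × (16/36) × (25/36) × (10/36) ≈ 0.0395695
dutch: (21/78) × (13/21) × (13/21) × (11/21) ≈ 0.0540438
german: (21/78) × (20/21) × (7/21) × (5/21) ≈ 0.02035
P(dutch | x) = 0.0540438 / 0.1139633 ≈ 0.474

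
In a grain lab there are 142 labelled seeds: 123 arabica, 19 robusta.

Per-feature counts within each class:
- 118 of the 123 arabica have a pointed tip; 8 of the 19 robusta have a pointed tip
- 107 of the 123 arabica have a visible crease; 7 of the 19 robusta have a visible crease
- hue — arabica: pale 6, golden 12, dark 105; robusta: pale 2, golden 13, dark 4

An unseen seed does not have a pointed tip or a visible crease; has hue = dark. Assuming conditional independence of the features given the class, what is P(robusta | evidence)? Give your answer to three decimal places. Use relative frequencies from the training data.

arabica: (123/142) × (5/123) × (16/123) × (105/123) ≈ 0.00391004
robusta: (19/142) × (11/19) × (12/19) × (4/19) ≈ 0.0103
P(robusta | x) = 0.0103 / 0.01421004 ≈ 0.725

0.725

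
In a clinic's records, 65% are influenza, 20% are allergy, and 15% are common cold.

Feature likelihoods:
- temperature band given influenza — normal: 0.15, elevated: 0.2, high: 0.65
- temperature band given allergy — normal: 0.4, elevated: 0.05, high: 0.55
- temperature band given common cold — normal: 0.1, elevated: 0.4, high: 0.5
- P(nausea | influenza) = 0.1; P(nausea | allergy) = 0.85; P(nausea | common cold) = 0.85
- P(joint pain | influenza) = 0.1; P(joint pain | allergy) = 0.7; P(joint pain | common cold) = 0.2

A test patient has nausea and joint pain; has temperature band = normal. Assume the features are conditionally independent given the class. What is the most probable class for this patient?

allergy

influenza: 0.65 × 0.15 × 0.1 × 0.1 = 0.000975
allergy: 0.2 × 0.4 × 0.85 × 0.7 = 0.0476
common cold: 0.15 × 0.1 × 0.85 × 0.2 = 0.00255
Highest score → allergy.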